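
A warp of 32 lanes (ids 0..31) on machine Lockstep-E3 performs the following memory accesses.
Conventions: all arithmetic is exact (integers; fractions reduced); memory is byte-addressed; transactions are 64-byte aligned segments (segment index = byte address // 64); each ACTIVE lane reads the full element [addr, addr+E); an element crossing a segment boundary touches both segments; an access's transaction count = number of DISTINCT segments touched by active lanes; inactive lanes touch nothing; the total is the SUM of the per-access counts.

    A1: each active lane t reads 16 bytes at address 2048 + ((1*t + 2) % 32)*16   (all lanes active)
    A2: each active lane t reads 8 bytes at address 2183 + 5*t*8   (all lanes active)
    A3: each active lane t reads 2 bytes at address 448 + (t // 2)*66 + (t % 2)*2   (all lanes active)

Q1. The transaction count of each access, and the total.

A1: 8 transactions
A2: 20 transactions
A3: 16 transactions

Answer: 8,20,16; total 44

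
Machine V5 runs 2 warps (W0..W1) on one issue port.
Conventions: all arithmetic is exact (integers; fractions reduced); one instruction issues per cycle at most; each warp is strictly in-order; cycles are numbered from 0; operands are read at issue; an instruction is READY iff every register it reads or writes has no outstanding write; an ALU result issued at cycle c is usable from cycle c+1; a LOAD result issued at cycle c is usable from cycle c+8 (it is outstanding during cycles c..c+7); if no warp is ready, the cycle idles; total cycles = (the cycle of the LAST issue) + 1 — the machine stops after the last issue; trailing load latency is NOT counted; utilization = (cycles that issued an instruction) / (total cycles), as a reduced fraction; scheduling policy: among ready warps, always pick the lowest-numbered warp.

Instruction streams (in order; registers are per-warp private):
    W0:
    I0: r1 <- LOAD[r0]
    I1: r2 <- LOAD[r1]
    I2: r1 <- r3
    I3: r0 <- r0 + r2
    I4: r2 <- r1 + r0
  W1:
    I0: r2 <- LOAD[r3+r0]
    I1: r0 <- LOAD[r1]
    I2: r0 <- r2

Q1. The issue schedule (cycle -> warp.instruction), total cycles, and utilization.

cycle 0: W0.I0
cycle 1: W1.I0
cycle 2: W1.I1
cycle 3: idle
cycle 4: idle
cycle 5: idle
cycle 6: idle
cycle 7: idle
cycle 8: W0.I1
cycle 9: W0.I2
cycle 10: W1.I2
cycle 11: idle
cycle 12: idle
cycle 13: idle
cycle 14: idle
cycle 15: idle
cycle 16: W0.I3
cycle 17: W0.I4

Answer: 18 cycles, utilization 4/9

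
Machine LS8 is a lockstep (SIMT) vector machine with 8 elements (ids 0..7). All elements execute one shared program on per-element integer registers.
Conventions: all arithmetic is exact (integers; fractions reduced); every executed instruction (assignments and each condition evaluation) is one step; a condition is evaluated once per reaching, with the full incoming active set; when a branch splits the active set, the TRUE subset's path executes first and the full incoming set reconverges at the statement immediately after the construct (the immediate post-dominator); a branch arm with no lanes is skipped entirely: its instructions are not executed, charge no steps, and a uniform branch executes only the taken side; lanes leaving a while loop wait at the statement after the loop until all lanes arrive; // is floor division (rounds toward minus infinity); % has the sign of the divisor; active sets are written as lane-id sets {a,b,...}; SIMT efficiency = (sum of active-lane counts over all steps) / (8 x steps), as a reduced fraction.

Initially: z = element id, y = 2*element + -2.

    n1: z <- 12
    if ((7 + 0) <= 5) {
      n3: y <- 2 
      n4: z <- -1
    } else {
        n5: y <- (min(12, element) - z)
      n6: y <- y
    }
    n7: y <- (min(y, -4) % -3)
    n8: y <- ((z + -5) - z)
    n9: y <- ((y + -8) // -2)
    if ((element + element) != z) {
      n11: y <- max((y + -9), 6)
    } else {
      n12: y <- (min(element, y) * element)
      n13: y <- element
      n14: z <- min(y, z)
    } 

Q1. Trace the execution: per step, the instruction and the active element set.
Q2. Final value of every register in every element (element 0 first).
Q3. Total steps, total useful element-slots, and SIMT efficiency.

step 0: z <- 12                      {0,1,2,3,4,5,6,7}
step 1: eval ((7 + 0) <= 5)          {0,1,2,3,4,5,6,7}
step 2: y <- (min(12, element) - z)  {0,1,2,3,4,5,6,7}
step 3: y <- y                       {0,1,2,3,4,5,6,7}
step 4: y <- (min(y, -4) % -3)       {0,1,2,3,4,5,6,7}
step 5: y <- ((z + -5) - z)          {0,1,2,3,4,5,6,7}
step 6: y <- ((y + -8) // -2)        {0,1,2,3,4,5,6,7}
step 7: eval ((element + element) != z) {0,1,2,3,4,5,6,7}
step 8: y <- max((y + -9), 6)        {0,1,2,3,4,5,7}
step 9: y <- (min(element, y) * element) {6}
step 10: y <- element                 {6}
step 11: z <- min(y, z)               {6}

Answer: 12 steps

z: 12,12,12,12,12,12,6,12
y: 6,6,6,6,6,6,6,6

steps = 12; useful = 74; efficiency = 74/96 = 37/48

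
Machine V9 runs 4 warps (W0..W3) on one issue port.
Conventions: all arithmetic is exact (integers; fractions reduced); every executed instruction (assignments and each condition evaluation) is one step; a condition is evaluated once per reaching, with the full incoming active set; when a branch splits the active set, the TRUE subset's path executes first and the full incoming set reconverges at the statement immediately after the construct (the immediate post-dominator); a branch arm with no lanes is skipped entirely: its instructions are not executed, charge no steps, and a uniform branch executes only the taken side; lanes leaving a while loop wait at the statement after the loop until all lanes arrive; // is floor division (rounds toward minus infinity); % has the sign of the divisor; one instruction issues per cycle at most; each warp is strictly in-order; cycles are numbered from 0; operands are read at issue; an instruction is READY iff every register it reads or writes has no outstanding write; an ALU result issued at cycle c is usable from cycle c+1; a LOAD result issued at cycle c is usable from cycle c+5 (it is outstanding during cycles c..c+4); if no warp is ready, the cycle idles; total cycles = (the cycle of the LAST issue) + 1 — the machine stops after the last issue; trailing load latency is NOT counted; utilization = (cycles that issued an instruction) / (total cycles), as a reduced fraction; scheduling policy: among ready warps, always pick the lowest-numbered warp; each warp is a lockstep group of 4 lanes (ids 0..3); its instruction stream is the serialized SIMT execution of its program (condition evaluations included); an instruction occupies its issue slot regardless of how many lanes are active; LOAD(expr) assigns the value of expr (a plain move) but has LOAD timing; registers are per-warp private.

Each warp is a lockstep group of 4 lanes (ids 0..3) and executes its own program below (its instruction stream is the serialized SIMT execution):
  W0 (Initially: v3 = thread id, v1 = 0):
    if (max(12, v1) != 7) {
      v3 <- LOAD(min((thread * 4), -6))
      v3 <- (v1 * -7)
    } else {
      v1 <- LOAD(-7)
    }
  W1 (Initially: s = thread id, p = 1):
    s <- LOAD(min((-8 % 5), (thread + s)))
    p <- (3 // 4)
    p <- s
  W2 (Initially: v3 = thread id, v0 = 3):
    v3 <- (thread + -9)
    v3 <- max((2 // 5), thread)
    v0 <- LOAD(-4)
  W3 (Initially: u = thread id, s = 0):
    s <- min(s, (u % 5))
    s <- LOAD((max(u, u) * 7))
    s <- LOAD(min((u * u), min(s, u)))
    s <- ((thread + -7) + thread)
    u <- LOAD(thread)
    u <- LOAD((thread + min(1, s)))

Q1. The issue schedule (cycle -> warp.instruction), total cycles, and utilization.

cycle 0: W0.I0
cycle 1: W0.I1
cycle 2: W1.I0
cycle 3: W1.I1
cycle 4: W2.I0
cycle 5: W2.I1
cycle 6: W0.I2
cycle 7: W1.I2
cycle 8: W2.I2
cycle 9: W3.I0
cycle 10: W3.I1
cycle 11: idle
cycle 12: idle
cycle 13: idle
cycle 14: idle
cycle 15: W3.I2
cycle 16: idle
cycle 17: idle
cycle 18: idle
cycle 19: idle
cycle 20: W3.I3
cycle 21: W3.I4
cycle 22: idle
cycle 23: idle
cycle 24: idle
cycle 25: idle
cycle 26: W3.I5

Answer: 27 cycles, utilization 5/9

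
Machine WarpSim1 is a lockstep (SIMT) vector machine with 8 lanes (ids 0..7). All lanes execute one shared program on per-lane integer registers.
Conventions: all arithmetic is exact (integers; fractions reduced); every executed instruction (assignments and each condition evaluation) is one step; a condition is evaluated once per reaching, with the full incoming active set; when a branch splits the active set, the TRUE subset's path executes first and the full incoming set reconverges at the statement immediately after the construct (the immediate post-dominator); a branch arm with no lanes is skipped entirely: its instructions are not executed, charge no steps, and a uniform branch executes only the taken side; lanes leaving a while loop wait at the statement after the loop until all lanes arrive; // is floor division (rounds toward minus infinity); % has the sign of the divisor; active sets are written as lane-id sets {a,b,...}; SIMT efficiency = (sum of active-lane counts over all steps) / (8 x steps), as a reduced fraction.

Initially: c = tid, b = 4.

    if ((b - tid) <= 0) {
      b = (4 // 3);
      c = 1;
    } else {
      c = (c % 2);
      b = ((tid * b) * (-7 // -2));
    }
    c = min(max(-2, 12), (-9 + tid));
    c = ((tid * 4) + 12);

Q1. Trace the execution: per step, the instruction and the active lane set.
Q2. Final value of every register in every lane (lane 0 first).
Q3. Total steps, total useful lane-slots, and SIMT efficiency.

step 0: eval ((b - tid) <= 0)        {0,1,2,3,4,5,6,7}
step 1: b <- (4 // 3)                {4,5,6,7}
step 2: c <- 1                       {4,5,6,7}
step 3: c <- (c % 2)                 {0,1,2,3}
step 4: b <- ((tid * b) * (-7 // -2)) {0,1,2,3}
step 5: c <- min(max(-2, 12), (-9 + tid)) {0,1,2,3,4,5,6,7}
step 6: c <- ((tid * 4) + 12)        {0,1,2,3,4,5,6,7}

Answer: 7 steps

c: 12,16,20,24,28,32,36,40
b: 0,12,24,36,1,1,1,1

steps = 7; useful = 40; efficiency = 40/56 = 5/7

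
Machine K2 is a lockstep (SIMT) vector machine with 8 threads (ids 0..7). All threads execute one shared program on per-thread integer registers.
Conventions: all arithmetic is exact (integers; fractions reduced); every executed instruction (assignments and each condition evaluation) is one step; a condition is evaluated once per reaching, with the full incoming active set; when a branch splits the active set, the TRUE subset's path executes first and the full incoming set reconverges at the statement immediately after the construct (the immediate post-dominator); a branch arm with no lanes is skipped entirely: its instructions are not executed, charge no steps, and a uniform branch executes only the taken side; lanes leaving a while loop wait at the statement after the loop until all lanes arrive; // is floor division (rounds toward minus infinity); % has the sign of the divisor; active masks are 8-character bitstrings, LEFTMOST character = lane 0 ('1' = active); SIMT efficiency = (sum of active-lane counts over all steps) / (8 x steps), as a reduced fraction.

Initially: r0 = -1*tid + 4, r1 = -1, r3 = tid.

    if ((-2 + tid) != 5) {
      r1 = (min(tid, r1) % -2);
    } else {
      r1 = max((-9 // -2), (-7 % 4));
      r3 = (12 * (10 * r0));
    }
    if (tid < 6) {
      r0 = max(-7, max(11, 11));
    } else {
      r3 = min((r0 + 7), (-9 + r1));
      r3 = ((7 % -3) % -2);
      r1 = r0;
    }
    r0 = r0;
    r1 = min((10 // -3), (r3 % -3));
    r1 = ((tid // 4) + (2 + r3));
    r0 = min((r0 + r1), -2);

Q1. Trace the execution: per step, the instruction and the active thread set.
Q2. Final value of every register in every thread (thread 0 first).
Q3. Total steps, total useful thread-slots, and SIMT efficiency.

step 0: eval ((-2 + tid) != 5)       11111111
step 1: r1 <- (min(tid, r1) % -2)    11111110
step 2: r1 <- max((-9 // -2), (-7 % 4)) 00000001
step 3: r3 <- (12 * (10 * r0))       00000001
step 4: eval (tid < 6)               11111111
step 5: r0 <- max(-7, max(11, 11))   11111100
step 6: r3 <- min((r0 + 7), (-9 + r1)) 00000011
step 7: r3 <- ((7 % -3) % -2)        00000011
step 8: r1 <- r0                     00000011
step 9: r0 <- r0                     11111111
step 10: r1 <- min((10 // -3), (r3 % -3)) 11111111
step 11: r1 <- ((tid // 4) + (2 + r3)) 11111111
step 12: r0 <- min((r0 + r1), -2)     11111111

Answer: 13 steps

r0: -2,-2,-2,-2,-2,-2,-2,-2
r1: 2,3,4,5,7,8,3,3
r3: 0,1,2,3,4,5,0,0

steps = 13; useful = 69; efficiency = 69/104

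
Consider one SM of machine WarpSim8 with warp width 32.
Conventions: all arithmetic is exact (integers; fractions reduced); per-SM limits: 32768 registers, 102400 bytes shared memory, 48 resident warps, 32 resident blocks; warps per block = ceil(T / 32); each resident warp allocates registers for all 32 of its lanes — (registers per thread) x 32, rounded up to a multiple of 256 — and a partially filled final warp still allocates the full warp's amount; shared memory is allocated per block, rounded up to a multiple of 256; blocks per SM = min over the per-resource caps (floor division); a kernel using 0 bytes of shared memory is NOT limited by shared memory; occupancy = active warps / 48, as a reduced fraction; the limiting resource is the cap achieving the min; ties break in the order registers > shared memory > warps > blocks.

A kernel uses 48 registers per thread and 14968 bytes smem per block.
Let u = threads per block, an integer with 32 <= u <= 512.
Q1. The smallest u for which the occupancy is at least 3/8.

Answer: u = 65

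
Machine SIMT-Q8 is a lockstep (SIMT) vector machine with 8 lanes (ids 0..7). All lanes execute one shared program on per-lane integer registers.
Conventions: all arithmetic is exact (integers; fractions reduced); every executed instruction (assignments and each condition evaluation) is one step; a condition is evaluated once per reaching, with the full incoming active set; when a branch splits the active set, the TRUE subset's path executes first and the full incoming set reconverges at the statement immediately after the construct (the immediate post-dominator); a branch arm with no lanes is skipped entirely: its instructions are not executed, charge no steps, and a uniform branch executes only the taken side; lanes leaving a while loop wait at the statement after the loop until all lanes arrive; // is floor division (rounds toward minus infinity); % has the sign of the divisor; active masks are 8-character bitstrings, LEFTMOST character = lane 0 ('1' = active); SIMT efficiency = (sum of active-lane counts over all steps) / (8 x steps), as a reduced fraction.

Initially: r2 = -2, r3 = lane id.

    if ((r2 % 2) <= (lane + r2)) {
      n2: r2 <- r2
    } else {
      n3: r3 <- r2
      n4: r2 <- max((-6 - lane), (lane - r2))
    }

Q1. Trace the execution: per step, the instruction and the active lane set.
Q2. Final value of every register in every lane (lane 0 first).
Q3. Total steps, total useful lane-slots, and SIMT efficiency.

step 0: eval ((r2 % 2) <= (lane + r2)) 11111111
step 1: r2 <- r2                     00111111
step 2: r3 <- r2                     11000000
step 3: r2 <- max((-6 - lane), (lane - r2)) 11000000

Answer: 4 steps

r2: 2,3,-2,-2,-2,-2,-2,-2
r3: -2,-2,2,3,4,5,6,7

steps = 4; useful = 18; efficiency = 18/32 = 9/16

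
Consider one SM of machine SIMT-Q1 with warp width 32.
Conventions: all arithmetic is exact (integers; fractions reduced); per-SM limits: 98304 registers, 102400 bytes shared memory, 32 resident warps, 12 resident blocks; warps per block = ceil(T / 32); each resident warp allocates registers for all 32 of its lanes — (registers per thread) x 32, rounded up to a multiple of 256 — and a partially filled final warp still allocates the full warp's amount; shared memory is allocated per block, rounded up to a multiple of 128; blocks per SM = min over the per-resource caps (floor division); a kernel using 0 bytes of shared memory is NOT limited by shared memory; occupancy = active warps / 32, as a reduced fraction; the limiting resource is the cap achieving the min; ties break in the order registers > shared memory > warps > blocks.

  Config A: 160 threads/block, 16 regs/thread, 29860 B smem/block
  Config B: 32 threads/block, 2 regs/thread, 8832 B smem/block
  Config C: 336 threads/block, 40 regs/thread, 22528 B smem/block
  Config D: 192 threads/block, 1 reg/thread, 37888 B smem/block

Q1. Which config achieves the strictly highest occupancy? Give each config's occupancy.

occupancies: A 15/32, B 11/32, C 11/16, D 3/8

Answer: C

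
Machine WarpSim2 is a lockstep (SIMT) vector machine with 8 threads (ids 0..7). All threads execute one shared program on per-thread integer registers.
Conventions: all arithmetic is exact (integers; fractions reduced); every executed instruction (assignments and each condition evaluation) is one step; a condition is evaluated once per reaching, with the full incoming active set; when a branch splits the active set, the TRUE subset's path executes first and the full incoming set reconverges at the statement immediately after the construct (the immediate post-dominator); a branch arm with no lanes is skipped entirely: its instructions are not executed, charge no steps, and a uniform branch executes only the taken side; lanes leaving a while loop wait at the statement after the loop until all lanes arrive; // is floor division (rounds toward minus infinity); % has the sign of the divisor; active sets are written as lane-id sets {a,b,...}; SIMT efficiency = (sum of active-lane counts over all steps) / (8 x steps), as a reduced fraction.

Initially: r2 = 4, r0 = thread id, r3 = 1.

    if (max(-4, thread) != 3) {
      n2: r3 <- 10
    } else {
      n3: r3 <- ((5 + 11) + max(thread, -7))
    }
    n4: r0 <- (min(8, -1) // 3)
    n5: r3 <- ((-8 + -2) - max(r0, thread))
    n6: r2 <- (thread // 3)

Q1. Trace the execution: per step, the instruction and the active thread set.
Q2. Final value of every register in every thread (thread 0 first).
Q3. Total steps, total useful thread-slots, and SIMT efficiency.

step 0: eval (max(-4, thread) != 3)  {0,1,2,3,4,5,6,7}
step 1: r3 <- 10                     {0,1,2,4,5,6,7}
step 2: r3 <- ((5 + 11) + max(thread, -7)) {3}
step 3: r0 <- (min(8, -1) // 3)      {0,1,2,3,4,5,6,7}
step 4: r3 <- ((-8 + -2) - max(r0, thread)) {0,1,2,3,4,5,6,7}
step 5: r2 <- (thread // 3)          {0,1,2,3,4,5,6,7}

Answer: 6 steps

r2: 0,0,0,1,1,1,2,2
r0: -1,-1,-1,-1,-1,-1,-1,-1
r3: -10,-11,-12,-13,-14,-15,-16,-17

steps = 6; useful = 40; efficiency = 40/48 = 5/6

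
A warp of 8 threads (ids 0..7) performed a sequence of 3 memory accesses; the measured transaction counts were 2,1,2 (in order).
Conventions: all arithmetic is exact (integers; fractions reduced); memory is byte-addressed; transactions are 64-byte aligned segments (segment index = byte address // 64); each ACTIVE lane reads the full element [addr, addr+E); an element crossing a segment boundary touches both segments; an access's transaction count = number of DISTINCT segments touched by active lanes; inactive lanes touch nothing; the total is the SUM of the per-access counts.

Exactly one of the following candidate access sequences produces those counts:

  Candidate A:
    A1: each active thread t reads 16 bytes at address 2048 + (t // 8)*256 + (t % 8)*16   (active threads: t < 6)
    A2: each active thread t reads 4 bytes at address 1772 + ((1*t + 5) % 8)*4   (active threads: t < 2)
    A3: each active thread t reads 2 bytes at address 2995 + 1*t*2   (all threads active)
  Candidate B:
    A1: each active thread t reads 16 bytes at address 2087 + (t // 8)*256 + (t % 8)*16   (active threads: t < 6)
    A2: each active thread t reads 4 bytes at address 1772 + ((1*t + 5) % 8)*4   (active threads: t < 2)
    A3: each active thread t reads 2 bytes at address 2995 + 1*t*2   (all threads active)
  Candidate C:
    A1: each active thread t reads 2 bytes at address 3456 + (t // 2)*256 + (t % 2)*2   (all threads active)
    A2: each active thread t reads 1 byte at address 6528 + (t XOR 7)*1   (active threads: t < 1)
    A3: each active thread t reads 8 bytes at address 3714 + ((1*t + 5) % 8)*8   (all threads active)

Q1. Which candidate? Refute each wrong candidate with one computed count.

B: A1 gives 3 transactions, not 2
C: A1 gives 4 transactions, not 2
A: all counts match (2,1,2)

Answer: A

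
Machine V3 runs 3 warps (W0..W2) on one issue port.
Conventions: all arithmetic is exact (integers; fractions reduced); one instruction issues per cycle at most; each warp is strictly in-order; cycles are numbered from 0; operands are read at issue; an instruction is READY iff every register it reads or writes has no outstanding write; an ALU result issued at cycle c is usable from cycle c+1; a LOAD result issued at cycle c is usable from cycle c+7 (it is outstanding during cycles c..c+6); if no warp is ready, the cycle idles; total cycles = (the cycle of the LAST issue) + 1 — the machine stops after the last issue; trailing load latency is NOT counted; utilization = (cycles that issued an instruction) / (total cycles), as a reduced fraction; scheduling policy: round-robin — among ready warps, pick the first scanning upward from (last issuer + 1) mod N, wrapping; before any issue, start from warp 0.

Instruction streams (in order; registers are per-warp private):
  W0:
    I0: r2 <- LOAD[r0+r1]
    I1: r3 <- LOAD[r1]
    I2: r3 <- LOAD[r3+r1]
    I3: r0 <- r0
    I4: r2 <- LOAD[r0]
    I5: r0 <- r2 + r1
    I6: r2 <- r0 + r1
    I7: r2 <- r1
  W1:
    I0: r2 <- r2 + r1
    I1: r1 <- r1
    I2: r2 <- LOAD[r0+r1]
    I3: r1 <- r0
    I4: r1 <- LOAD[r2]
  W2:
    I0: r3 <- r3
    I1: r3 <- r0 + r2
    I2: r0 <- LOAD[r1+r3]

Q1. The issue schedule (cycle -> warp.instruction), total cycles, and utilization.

cycle 0: W0.I0
cycle 1: W1.I0
cycle 2: W2.I0
cycle 3: W0.I1
cycle 4: W1.I1
cycle 5: W2.I1
cycle 6: W1.I2
cycle 7: W2.I2
cycle 8: W1.I3
cycle 9: idle
cycle 10: W0.I2
cycle 11: W0.I3
cycle 12: W0.I4
cycle 13: W1.I4
cycle 14: idle
cycle 15: idle
cycle 16: idle
cycle 17: idle
cycle 18: idle
cycle 19: W0.I5
cycle 20: W0.I6
cycle 21: W0.I7

Answer: 22 cycles, utilization 8/11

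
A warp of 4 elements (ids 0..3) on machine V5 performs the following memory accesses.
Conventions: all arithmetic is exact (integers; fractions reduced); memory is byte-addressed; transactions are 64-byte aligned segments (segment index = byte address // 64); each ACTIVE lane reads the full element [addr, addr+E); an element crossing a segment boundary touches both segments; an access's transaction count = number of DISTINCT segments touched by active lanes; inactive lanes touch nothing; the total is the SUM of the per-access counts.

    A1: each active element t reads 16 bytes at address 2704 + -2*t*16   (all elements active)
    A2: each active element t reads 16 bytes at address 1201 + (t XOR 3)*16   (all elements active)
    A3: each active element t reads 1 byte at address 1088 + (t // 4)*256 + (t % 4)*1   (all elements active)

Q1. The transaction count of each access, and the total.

A1: 3 transactions
A2: 2 transactions
A3: 1 transaction

Answer: 3,2,1; total 6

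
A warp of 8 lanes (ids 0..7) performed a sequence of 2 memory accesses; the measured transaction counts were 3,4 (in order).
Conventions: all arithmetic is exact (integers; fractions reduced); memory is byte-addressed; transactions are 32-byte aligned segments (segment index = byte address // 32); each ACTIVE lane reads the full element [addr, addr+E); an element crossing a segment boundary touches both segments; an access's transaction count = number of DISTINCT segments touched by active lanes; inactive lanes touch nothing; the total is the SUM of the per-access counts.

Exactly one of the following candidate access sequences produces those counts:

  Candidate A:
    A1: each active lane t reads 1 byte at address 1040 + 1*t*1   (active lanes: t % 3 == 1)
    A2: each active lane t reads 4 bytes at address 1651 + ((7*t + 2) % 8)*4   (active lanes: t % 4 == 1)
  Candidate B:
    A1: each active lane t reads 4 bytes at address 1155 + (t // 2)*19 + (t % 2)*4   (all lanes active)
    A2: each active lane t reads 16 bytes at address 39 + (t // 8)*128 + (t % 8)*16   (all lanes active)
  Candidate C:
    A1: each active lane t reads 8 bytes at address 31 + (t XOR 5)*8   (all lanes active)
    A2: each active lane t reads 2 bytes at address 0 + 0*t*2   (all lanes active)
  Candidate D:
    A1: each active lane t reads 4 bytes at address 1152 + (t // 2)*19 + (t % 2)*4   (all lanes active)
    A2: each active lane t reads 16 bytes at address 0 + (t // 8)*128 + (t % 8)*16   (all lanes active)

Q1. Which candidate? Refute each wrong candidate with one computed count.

A: A1 gives 1 transaction, not 3
B: A2 gives 5 transactions, not 4
C: A2 gives 1 transaction, not 4
D: all counts match (3,4)

Answer: D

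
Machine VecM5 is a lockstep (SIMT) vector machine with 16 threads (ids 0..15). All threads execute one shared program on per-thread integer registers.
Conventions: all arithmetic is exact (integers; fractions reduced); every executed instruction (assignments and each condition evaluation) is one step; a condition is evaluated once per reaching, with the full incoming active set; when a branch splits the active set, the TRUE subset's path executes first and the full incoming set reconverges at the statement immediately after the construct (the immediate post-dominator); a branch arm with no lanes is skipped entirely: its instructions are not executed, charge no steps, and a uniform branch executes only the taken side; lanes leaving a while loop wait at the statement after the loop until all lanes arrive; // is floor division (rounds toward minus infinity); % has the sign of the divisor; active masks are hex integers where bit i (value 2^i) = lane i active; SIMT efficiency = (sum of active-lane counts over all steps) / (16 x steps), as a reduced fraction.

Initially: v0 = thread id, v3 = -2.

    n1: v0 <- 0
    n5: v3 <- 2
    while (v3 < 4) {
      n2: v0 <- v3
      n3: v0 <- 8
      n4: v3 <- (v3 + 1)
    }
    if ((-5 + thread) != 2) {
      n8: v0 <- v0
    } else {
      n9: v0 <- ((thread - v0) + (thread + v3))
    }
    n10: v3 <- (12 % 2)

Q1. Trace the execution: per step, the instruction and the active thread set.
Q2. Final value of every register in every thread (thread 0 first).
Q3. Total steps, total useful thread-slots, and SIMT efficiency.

step 0: v0 <- 0                      0xffff
step 1: v3 <- 2                      0xffff
step 2: eval (v3 < 4)                0xffff
step 3: v0 <- v3                     0xffff
step 4: v0 <- 8                      0xffff
step 5: v3 <- (v3 + 1)               0xffff
step 6: eval (v3 < 4)                0xffff
step 7: v0 <- v3                     0xffff
step 8: v0 <- 8                      0xffff
step 9: v3 <- (v3 + 1)               0xffff
step 10: eval (v3 < 4)                0xffff
step 11: eval ((-5 + thread) != 2)    0xffff
step 12: v0 <- v0                     0xff7f
step 13: v0 <- ((thread - v0) + (thread + v3)) 0x0080
step 14: v3 <- (12 % 2)               0xffff

Answer: 15 steps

v0: 8,8,8,8,8,8,8,10,8,8,8,8,8,8,8,8
v3: 0,0,0,0,0,0,0,0,0,0,0,0,0,0,0,0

steps = 15; useful = 224; efficiency = 224/240 = 14/15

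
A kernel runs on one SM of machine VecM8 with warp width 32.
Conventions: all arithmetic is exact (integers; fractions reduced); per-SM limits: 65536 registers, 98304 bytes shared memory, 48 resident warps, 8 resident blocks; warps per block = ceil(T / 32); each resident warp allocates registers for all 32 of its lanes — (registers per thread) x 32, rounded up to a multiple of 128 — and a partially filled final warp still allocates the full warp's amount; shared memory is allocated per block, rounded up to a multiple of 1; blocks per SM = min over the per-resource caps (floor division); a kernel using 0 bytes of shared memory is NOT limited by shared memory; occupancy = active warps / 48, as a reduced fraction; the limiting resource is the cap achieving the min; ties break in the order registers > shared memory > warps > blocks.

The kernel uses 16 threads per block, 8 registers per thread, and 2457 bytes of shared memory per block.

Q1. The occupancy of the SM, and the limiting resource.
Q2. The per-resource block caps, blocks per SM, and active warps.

Answer: occupancy 1/6, limited by blocks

registers: 256 blocks
shared memory: 40 blocks
warps: 48 blocks
blocks: 8 blocks

Answer: 8 blocks, 8 active warps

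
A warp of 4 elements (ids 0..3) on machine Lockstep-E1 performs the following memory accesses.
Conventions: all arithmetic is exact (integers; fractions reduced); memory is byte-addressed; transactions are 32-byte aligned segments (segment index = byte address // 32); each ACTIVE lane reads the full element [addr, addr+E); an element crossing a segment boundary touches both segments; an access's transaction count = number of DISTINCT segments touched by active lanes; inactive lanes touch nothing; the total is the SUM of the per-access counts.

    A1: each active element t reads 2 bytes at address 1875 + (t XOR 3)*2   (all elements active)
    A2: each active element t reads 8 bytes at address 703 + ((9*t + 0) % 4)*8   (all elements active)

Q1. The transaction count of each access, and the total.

A1: 1 transaction
A2: 2 transactions

Answer: 1,2; total 3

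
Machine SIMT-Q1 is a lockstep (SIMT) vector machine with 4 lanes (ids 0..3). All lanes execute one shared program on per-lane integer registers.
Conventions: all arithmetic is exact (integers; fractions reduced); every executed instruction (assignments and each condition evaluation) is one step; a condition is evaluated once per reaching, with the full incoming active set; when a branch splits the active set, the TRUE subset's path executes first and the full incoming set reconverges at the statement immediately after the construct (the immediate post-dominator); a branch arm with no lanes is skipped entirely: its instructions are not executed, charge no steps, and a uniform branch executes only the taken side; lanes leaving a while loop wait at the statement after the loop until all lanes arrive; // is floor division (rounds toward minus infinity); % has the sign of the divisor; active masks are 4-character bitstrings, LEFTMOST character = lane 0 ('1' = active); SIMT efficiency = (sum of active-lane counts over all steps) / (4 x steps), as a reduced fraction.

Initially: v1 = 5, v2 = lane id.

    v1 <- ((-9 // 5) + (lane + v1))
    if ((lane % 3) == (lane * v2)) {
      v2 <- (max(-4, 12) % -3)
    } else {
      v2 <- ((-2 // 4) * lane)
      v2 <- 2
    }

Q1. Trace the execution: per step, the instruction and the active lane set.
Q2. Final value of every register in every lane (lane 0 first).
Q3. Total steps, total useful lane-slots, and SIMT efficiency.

step 0: v1 <- ((-9 // 5) + (lane + v1)) 1111
step 1: eval ((lane % 3) == (lane * v2)) 1111
step 2: v2 <- (max(-4, 12) % -3)     1100
step 3: v2 <- ((-2 // 4) * lane)     0011
step 4: v2 <- 2                      0011

Answer: 5 steps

v1: 3,4,5,6
v2: 0,0,2,2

steps = 5; useful = 14; efficiency = 14/20 = 7/10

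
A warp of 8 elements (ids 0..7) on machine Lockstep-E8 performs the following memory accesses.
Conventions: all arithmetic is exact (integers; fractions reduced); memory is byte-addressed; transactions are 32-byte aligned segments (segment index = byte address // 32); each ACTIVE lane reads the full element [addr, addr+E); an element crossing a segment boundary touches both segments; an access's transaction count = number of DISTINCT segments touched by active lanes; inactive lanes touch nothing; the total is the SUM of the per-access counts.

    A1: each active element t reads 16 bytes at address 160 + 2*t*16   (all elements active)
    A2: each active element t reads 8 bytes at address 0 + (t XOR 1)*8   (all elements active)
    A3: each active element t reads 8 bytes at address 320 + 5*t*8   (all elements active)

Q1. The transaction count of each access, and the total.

A1: 8 transactions
A2: 2 transactions
A3: 8 transactions

Answer: 8,2,8; total 18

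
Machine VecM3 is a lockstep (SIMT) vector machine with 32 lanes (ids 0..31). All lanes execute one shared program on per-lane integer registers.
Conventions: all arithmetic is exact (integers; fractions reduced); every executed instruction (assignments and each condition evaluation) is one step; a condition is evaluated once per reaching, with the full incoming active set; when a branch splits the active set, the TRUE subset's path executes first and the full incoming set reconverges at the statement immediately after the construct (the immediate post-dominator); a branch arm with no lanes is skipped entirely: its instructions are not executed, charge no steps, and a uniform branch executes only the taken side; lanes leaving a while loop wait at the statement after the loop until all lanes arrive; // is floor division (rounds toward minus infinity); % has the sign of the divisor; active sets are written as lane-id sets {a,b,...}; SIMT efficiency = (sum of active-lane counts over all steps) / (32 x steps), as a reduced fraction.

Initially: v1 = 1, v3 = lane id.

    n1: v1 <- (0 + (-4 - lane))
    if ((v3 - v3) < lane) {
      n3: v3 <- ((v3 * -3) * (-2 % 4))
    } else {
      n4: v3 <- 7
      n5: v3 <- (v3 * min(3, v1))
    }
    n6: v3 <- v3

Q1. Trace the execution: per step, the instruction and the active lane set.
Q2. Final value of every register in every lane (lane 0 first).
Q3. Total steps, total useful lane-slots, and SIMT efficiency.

step 0: v1 <- (0 + (-4 - lane))      {0,1,2,3,4,5,6,7,8,9,10,11,12,13,14,15,16,17,18,19,20,21,22,23,24,25,26,27,28,29,30,31}
step 1: eval ((v3 - v3) < lane)      {0,1,2,3,4,5,6,7,8,9,10,11,12,13,14,15,16,17,18,19,20,21,22,23,24,25,26,27,28,29,30,31}
step 2: v3 <- ((v3 * -3) * (-2 % 4)) {1,2,3,4,5,6,7,8,9,10,11,12,13,14,15,16,17,18,19,20,21,22,23,24,25,26,27,28,29,30,31}
step 3: v3 <- 7                      {0}
step 4: v3 <- (v3 * min(3, v1))      {0}
step 5: v3 <- v3                     {0,1,2,3,4,5,6,7,8,9,10,11,12,13,14,15,16,17,18,19,20,21,22,23,24,25,26,27,28,29,30,31}

Answer: 6 steps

v1: -4,-5,-6,-7,-8,-9,-10,-11,-12,-13,-14,-15,-16,-17,-18,-19,-20,-21,-22,-23,-24,-25,-26,-27,-28,-29,-30,-31,-32,-33,-34,-35
v3: -28,-6,-12,-18,-24,-30,-36,-42,-48,-54,-60,-66,-72,-78,-84,-90,-96,-102,-108,-114,-120,-126,-132,-138,-144,-150,-156,-162,-168,-174,-180,-186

steps = 6; useful = 129; efficiency = 129/192 = 43/64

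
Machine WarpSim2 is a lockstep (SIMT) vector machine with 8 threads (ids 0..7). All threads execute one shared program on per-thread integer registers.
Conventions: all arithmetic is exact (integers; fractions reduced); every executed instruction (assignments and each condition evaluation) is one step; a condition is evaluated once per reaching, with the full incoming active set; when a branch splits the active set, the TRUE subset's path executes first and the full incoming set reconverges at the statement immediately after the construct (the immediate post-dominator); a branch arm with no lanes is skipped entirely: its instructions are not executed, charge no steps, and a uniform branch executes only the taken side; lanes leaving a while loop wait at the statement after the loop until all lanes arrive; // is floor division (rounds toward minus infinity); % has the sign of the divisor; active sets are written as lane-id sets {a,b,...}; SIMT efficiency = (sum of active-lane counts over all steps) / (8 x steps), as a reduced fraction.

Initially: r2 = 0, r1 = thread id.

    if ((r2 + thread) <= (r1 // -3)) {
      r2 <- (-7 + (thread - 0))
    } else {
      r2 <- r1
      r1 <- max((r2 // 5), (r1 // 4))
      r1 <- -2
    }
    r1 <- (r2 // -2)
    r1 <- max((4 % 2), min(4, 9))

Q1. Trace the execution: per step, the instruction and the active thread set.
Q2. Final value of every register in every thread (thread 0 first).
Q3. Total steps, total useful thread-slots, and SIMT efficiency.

step 0: eval ((r2 + thread) <= (r1 // -3)) {0,1,2,3,4,5,6,7}
step 1: r2 <- (-7 + (thread - 0))    {0}
step 2: r2 <- r1                     {1,2,3,4,5,6,7}
step 3: r1 <- max((r2 // 5), (r1 // 4)) {1,2,3,4,5,6,7}
step 4: r1 <- -2                     {1,2,3,4,5,6,7}
step 5: r1 <- (r2 // -2)             {0,1,2,3,4,5,6,7}
step 6: r1 <- max((4 % 2), min(4, 9)) {0,1,2,3,4,5,6,7}

Answer: 7 steps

r2: -7,1,2,3,4,5,6,7
r1: 4,4,4,4,4,4,4,4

steps = 7; useful = 46; efficiency = 46/56 = 23/28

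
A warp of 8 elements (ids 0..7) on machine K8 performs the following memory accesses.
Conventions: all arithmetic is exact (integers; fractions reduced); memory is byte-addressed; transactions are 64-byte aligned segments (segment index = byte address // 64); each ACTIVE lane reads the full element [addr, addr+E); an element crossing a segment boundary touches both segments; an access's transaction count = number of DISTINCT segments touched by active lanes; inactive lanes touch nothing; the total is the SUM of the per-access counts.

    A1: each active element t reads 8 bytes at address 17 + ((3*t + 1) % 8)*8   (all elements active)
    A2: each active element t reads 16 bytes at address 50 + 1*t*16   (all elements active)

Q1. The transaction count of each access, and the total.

A1: 2 transactions
A2: 3 transactions

Answer: 2,3; total 5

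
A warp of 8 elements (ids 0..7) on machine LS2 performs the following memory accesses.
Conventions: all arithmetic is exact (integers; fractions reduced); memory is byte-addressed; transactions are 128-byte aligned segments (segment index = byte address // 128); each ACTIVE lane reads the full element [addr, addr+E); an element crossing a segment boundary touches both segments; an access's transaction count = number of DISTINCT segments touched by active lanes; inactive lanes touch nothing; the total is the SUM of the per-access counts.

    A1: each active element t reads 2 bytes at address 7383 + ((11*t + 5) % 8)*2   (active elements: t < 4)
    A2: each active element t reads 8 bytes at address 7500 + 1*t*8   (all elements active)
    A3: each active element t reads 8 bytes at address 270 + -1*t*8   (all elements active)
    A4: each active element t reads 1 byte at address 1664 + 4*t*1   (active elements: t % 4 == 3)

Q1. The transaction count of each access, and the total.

A1: 1 transaction
A2: 2 transactions
A3: 2 transactions
A4: 1 transaction

Answer: 1,2,2,1; total 6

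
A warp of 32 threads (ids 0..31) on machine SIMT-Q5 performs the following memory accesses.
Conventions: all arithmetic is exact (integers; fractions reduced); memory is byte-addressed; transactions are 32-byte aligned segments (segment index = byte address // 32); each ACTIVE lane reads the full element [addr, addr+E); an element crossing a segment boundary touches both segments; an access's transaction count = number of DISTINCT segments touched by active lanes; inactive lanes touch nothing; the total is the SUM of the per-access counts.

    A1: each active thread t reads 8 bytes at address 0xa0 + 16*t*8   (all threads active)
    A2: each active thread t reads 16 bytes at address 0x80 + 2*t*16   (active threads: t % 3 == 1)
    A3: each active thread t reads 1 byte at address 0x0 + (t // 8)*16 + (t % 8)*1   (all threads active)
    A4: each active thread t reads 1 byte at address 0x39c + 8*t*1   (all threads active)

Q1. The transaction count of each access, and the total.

A1: 32 transactions
A2: 11 transactions
A3: 2 transactions
A4: 9 transactions

Answer: 32,11,2,9; total 54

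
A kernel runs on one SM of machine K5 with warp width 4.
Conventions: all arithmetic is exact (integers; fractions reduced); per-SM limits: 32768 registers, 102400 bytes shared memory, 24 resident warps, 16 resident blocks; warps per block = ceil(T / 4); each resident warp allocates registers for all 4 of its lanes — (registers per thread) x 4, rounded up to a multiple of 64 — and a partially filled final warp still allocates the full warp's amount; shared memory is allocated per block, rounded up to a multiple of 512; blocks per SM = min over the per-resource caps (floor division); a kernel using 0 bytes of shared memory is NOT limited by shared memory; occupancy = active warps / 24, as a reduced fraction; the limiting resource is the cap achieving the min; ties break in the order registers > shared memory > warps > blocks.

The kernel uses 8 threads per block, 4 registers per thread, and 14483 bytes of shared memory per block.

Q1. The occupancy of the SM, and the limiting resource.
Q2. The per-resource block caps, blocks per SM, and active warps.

Answer: occupancy 1/2, limited by shared memory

registers: 256 blocks
shared memory: 6 blocks
warps: 12 blocks
blocks: 16 blocks

Answer: 6 blocks, 12 active warps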